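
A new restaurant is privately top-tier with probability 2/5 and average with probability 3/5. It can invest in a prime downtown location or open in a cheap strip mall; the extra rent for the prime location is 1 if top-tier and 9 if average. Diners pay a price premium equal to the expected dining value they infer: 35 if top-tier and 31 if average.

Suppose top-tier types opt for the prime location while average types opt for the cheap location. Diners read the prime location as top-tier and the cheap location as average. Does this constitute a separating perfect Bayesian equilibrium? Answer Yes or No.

Under these beliefs, the prime location earns price premium 35 and the cheap location earns price premium 31.
top-tier: the prime location nets 35 − 1 = 34; the cheap location nets 31. top-tier prefers the prime location.
average: the prime location nets 35 − 9 = 26; the cheap location nets 31. average prefers the cheap location.
Neither type deviates, so the separating profile is an equilibrium.

Yes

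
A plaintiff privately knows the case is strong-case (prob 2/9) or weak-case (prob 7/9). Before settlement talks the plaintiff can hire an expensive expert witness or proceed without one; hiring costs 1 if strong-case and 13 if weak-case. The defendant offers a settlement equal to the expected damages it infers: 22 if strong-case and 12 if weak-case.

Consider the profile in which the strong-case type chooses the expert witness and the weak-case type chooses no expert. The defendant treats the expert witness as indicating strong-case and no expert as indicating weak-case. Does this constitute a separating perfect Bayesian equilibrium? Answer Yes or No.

Under these beliefs, the expert witness earns settlement 22 and no expert earns settlement 12.
strong-case: the expert witness nets 22 − 1 = 21; no expert nets 12. strong-case prefers the expert witness.
weak-case: the expert witness nets 22 − 13 = 9; no expert nets 12. weak-case prefers no expert.
Neither type deviates, so the separating profile is an equilibrium.

Yes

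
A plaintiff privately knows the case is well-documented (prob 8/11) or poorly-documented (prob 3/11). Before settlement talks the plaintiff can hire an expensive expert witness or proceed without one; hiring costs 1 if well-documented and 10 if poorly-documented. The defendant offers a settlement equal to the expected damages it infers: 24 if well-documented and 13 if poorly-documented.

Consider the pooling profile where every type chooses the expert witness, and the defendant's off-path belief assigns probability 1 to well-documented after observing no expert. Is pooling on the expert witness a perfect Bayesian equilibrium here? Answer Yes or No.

No

On path, the defendant holds the prior and pays 8/11·24 + 3/11·13 = 21. Off path (no expert), believing well-documented, it pays 24.
well-documented: the expert witness nets 21 − 1 = 20; no expert nets 24. well-documented would deviate.
poorly-documented: the expert witness nets 21 − 10 = 11; no expert nets 24. poorly-documented would deviate.
A type deviates, so pooling fails.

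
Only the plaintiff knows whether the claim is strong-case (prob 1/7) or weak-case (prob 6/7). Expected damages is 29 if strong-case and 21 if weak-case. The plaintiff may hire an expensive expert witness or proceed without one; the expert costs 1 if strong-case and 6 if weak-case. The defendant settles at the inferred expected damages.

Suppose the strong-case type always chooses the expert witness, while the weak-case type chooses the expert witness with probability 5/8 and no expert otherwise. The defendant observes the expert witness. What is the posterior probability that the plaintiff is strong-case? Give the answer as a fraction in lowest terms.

4/19

P(the expert witness) = (1/7)·1 + (6/7)·(5/8) = 19/28.
By Bayes' rule, P(strong-case | the expert witness) = (1/7) / (19/28) = 4/19.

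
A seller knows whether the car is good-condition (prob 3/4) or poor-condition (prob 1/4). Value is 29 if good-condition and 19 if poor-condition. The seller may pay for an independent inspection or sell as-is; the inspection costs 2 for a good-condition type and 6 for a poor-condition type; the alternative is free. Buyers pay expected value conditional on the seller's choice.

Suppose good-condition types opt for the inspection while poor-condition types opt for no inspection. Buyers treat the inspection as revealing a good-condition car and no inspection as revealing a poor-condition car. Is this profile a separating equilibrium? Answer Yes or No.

Under these beliefs, the inspection earns price 29 and no inspection earns price 19.
good-condition: the inspection nets 29 − 2 = 27; no inspection nets 19. good-condition prefers the inspection.
poor-condition: the inspection nets 29 − 6 = 23; no inspection nets 19. poor-condition would deviate to the inspection.
poor-condition has a profitable deviation, so the profile is not an equilibrium.

No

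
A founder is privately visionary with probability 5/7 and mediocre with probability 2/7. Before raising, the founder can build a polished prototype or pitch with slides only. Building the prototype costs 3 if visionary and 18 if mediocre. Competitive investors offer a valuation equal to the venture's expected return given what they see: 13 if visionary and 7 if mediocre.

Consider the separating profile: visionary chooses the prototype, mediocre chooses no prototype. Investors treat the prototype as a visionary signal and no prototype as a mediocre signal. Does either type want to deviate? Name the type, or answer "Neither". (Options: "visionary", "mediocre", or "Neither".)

The prototype pays 13; no prototype pays 7.
visionary: assigned the prototype, nets 13 − 3 = 10; deviating to no prototype nets 7.
mediocre: assigned no prototype, nets 7; deviating to the prototype nets 13 − 18 = -5.
Both types strictly prefer their assigned action; no profitable deviation.

Neither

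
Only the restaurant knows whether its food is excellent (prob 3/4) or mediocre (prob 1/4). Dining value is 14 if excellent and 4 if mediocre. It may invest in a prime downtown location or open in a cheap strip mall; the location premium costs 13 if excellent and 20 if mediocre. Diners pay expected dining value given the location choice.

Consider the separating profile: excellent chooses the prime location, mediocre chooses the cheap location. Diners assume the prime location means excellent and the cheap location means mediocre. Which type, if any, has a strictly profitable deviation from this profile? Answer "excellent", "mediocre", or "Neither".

The prime location pays 14; the cheap location pays 4.
excellent: assigned the prime location, nets 14 − 13 = 1; deviating to the cheap location nets 4.
mediocre: assigned the cheap location, nets 4; deviating to the prime location nets 14 − 20 = -6.
The excellent type gains 3 by deviating.

excellent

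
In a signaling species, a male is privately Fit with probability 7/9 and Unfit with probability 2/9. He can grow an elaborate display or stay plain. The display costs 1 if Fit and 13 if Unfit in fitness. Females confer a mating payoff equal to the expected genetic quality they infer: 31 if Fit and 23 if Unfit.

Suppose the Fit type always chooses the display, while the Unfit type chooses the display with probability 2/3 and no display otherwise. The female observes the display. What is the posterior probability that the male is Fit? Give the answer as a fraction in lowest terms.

21/25

P(the display) = (7/9)·1 + (2/9)·(2/3) = 25/27.
By Bayes' rule, P(Fit | the display) = (7/9) / (25/27) = 21/25.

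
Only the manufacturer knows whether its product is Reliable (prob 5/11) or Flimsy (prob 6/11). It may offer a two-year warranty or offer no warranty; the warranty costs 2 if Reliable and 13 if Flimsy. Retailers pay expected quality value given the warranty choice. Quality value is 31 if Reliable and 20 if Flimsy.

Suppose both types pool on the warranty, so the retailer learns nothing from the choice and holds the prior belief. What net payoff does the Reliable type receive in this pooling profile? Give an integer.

23

Pooled price = 5/11·31 + 6/11·20 = 25.
Reliable pays cost 2 for the warranty, so net payoff = 25 − 2 = 23.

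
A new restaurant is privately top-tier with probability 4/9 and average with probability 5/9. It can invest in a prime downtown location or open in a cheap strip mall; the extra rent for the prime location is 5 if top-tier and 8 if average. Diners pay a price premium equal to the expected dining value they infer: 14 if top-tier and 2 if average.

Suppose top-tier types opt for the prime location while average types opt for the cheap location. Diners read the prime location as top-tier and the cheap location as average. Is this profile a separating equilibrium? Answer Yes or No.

No

Under these beliefs, the prime location earns price premium 14 and the cheap location earns price premium 2.
top-tier: the prime location nets 14 − 5 = 9; the cheap location nets 2. top-tier prefers the prime location.
average: the prime location nets 14 − 8 = 6; the cheap location nets 2. average would deviate to the prime location.
average has a profitable deviation, so the profile is not an equilibrium.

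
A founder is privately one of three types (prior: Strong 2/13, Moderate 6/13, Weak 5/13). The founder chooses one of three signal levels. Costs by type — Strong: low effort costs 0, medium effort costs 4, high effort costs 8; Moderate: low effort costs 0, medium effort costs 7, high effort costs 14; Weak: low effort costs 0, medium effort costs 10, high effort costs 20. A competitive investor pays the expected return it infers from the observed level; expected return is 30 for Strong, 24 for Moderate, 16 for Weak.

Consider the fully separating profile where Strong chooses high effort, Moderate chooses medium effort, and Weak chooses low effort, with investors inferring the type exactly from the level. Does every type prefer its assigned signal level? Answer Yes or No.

Separating valuations: high effort → 30, medium effort → 24, low effort → 16.
Strong (assigned high effort): low effort: 16 − 0 = 16; medium effort: 24 − 4 = 20; high effort: 30 − 8 = 22. Strong stays.
Moderate (assigned medium effort): low effort: 16 − 0 = 16; medium effort: 24 − 7 = 17; high effort: 30 − 14 = 16. Moderate stays.
Weak (assigned low effort): low effort: 16 − 0 = 16; medium effort: 24 − 10 = 14; high effort: 30 − 20 = 10. Weak stays.
Every type prefers its assigned level; separation holds.

Yes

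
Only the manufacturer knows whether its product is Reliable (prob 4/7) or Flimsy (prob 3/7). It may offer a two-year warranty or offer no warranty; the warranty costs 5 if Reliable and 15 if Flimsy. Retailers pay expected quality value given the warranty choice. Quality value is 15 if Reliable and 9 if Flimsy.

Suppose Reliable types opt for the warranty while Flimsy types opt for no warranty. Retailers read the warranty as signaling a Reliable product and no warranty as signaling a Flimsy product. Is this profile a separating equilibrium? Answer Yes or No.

Under these beliefs, the warranty earns price 15 and no warranty earns price 9.
Reliable: the warranty nets 15 − 5 = 10; no warranty nets 9. Reliable prefers the warranty.
Flimsy: the warranty nets 15 − 15 = 0; no warranty nets 9. Flimsy prefers no warranty.
Neither type deviates, so the separating profile is an equilibrium.

Yes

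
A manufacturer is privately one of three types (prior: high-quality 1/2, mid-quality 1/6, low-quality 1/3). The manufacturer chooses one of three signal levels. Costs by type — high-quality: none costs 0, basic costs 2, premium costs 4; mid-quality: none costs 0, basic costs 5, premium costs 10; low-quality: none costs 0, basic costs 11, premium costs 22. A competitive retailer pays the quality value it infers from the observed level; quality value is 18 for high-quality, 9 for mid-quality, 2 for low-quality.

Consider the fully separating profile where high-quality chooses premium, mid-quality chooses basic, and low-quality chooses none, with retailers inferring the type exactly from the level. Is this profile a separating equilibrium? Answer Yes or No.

No

Separating prices: premium → 18, basic → 9, none → 2.
high-quality (assigned premium): none: 2 − 0 = 2; basic: 9 − 2 = 7; premium: 18 − 4 = 14. high-quality stays.
mid-quality (assigned basic): none: 2 − 0 = 2; basic: 9 − 5 = 4; premium: 18 − 10 = 8. mid-quality prefers premium.
low-quality (assigned none): none: 2 − 0 = 2; basic: 9 − 11 = -2; premium: 18 − 22 = -4. low-quality stays.
At least one type deviates; the separating profile fails.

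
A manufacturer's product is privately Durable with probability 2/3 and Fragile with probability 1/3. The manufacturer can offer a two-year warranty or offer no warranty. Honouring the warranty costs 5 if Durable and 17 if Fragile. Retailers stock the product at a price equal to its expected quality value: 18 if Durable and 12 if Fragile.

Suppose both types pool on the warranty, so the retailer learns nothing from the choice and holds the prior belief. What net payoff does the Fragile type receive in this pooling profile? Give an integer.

Pooled price = 2/3·18 + 1/3·12 = 16.
Fragile pays cost 17 for the warranty, so net payoff = 16 − 17 = -1.

-1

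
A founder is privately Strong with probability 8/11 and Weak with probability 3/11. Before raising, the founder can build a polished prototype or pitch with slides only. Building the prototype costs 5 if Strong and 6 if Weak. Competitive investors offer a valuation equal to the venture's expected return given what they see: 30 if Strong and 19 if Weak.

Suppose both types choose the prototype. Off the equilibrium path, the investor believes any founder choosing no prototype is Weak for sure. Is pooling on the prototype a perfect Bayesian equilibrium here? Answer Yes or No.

Yes

On path, the investor holds the prior and pays 8/11·30 + 3/11·19 = 27. Off path (no prototype), believing Weak, it pays 19.
Strong: the prototype nets 27 − 5 = 22; no prototype nets 19. Strong stays.
Weak: the prototype nets 27 − 6 = 21; no prototype nets 19. Weak stays.
No type deviates, so pooling is sustained.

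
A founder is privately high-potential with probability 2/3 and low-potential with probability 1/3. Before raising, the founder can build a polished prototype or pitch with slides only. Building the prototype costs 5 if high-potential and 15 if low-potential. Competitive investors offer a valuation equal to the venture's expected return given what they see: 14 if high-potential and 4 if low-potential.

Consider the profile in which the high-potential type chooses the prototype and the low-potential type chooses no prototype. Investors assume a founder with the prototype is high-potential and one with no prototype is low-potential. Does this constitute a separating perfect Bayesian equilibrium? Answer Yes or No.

Under these beliefs, the prototype earns valuation 14 and no prototype earns valuation 4.
high-potential: the prototype nets 14 − 5 = 9; no prototype nets 4. high-potential prefers the prototype.
low-potential: the prototype nets 14 − 15 = -1; no prototype nets 4. low-potential prefers no prototype.
Neither type deviates, so the separating profile is an equilibrium.

Yes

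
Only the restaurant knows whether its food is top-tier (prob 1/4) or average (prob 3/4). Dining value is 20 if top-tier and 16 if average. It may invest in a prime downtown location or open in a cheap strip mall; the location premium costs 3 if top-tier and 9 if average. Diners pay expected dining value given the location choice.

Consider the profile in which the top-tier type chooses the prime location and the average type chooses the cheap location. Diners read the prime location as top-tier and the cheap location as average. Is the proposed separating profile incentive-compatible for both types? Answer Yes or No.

Under these beliefs, the prime location earns price premium 20 and the cheap location earns price premium 16.
top-tier: the prime location nets 20 − 3 = 17; the cheap location nets 16. top-tier prefers the prime location.
average: the prime location nets 20 − 9 = 11; the cheap location nets 16. average prefers the cheap location.
Neither type deviates, so the separating profile is an equilibrium.

Yes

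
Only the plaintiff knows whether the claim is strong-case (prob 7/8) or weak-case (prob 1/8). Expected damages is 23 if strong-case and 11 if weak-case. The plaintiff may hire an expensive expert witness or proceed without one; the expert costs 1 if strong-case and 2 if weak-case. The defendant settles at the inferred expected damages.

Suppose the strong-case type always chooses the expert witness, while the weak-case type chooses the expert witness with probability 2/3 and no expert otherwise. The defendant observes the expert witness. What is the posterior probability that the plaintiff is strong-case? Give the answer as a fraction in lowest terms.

P(the expert witness) = (7/8)·1 + (1/8)·(2/3) = 23/24.
By Bayes' rule, P(strong-case | the expert witness) = (7/8) / (23/24) = 21/23.

21/23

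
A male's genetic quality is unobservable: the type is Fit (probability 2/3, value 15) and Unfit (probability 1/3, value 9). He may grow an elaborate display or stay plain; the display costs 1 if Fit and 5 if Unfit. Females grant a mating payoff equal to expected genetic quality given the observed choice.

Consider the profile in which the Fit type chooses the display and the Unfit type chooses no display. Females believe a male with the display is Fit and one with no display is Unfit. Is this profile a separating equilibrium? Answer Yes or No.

Under these beliefs, the display earns mating payoff 15 and no display earns mating payoff 9.
Fit: the display nets 15 − 1 = 14; no display nets 9. Fit prefers the display.
Unfit: the display nets 15 − 5 = 10; no display nets 9. Unfit would deviate to the display.
Unfit has a profitable deviation, so the profile is not an equilibrium.

No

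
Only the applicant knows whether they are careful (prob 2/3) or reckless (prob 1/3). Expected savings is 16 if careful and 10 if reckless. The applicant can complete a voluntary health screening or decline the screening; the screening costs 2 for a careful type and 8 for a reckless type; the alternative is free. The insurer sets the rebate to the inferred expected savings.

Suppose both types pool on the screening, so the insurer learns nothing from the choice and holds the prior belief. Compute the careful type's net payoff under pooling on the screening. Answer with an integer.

12

Pooled rebate = 2/3·16 + 1/3·10 = 14.
careful pays cost 2 for the screening, so net payoff = 14 − 2 = 12.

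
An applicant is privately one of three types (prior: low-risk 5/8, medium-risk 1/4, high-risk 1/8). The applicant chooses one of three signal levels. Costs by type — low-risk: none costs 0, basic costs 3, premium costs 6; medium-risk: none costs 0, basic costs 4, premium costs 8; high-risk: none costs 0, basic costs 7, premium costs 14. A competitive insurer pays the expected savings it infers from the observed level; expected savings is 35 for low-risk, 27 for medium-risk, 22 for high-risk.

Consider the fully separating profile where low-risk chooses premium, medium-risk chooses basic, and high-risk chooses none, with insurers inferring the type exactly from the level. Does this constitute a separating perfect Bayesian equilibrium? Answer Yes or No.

No

Separating rebates: premium → 35, basic → 27, none → 22.
low-risk (assigned premium): none: 22 − 0 = 22; basic: 27 − 3 = 24; premium: 35 − 6 = 29. low-risk stays.
medium-risk (assigned basic): none: 22 − 0 = 22; basic: 27 − 4 = 23; premium: 35 − 8 = 27. medium-risk prefers premium.
high-risk (assigned none): none: 22 − 0 = 22; basic: 27 − 7 = 20; premium: 35 − 14 = 21. high-risk stays.
At least one type deviates; the separating profile fails.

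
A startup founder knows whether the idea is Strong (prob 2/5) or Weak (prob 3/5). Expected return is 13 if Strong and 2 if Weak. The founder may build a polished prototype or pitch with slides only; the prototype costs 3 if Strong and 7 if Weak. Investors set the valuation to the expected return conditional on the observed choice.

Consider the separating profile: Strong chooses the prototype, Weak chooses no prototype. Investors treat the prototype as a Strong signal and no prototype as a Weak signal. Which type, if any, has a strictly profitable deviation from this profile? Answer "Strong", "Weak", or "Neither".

Weak

The prototype pays 13; no prototype pays 2.
Strong: assigned the prototype, nets 13 − 3 = 10; deviating to no prototype nets 2.
Weak: assigned no prototype, nets 2; deviating to the prototype nets 13 − 7 = 6.
The Weak type gains 4 by deviating.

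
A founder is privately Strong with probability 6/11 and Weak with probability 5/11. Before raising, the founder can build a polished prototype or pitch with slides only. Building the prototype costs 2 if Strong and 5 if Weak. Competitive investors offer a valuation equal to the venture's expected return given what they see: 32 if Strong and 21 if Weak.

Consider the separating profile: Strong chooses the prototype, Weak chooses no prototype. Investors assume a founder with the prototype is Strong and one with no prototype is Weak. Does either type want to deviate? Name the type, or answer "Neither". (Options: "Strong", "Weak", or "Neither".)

Weak

The prototype pays 32; no prototype pays 21.
Strong: assigned the prototype, nets 32 − 2 = 30; deviating to no prototype nets 21.
Weak: assigned no prototype, nets 21; deviating to the prototype nets 32 − 5 = 27.
The Weak type gains 6 by deviating.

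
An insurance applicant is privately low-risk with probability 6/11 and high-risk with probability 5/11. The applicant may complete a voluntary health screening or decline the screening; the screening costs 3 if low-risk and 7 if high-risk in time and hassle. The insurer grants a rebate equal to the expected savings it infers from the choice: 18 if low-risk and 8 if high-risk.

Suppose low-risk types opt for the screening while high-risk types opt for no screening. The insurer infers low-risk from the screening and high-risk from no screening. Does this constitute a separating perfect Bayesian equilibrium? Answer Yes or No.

Under these beliefs, the screening earns rebate 18 and no screening earns rebate 8.
low-risk: the screening nets 18 − 3 = 15; no screening nets 8. low-risk prefers the screening.
high-risk: the screening nets 18 − 7 = 11; no screening nets 8. high-risk would deviate to the screening.
high-risk has a profitable deviation, so the profile is not an equilibrium.

No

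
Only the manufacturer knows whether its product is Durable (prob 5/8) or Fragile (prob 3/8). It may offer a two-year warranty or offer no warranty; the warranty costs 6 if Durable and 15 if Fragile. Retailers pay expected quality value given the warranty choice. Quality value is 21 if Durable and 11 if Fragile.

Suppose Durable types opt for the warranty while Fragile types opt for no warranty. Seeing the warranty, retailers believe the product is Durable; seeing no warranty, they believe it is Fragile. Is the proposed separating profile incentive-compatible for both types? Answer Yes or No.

Under these beliefs, the warranty earns price 21 and no warranty earns price 11.
Durable: the warranty nets 21 − 6 = 15; no warranty nets 11. Durable prefers the warranty.
Fragile: the warranty nets 21 − 15 = 6; no warranty nets 11. Fragile prefers no warranty.
Neither type deviates, so the separating profile is an equilibrium.

Yes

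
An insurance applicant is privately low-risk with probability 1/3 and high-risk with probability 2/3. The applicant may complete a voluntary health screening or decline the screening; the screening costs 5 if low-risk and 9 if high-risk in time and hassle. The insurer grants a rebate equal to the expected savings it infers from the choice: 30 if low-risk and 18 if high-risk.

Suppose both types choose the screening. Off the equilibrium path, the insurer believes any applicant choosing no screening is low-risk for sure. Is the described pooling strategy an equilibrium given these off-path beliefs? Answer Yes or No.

No

On path, the insurer holds the prior and pays 1/3·30 + 2/3·18 = 22. Off path (no screening), believing low-risk, it pays 30.
low-risk: the screening nets 22 − 5 = 17; no screening nets 30. low-risk would deviate.
high-risk: the screening nets 22 − 9 = 13; no screening nets 30. high-risk would deviate.
A type deviates, so pooling fails.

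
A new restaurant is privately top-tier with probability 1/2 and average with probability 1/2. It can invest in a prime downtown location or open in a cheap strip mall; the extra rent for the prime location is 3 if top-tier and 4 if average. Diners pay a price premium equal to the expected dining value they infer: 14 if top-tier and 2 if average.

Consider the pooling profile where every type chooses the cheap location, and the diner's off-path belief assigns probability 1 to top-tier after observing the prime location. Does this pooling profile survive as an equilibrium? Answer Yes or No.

On path, the diner holds the prior and pays 1/2·14 + 1/2·2 = 8. Off path (the prime location), believing top-tier, it pays 14.
top-tier: the cheap location nets 8; the prime location nets 14 − 3 = 11. top-tier would deviate.
average: the cheap location nets 8; the prime location nets 14 − 4 = 10. average would deviate.
A type deviates, so pooling fails.

No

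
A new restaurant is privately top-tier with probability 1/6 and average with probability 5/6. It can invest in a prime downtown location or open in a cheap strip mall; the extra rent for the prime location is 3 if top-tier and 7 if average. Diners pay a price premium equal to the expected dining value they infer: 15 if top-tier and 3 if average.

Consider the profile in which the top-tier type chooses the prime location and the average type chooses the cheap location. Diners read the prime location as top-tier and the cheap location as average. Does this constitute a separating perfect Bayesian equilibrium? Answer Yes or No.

Under these beliefs, the prime location earns price premium 15 and the cheap location earns price premium 3.
top-tier: the prime location nets 15 − 3 = 12; the cheap location nets 3. top-tier prefers the prime location.
average: the prime location nets 15 − 7 = 8; the cheap location nets 3. average would deviate to the prime location.
average has a profitable deviation, so the profile is not an equilibrium.

No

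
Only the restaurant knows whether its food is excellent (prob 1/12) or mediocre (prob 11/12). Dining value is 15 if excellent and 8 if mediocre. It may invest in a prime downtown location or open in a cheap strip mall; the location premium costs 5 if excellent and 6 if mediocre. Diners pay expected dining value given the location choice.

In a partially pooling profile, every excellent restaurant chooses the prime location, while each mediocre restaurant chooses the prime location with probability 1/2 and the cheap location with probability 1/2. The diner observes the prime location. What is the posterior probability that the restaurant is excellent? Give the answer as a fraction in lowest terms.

P(the prime location) = (1/12)·1 + (11/12)·(1/2) = 13/24.
By Bayes' rule, P(excellent | the prime location) = (1/12) / (13/24) = 2/13.

2/13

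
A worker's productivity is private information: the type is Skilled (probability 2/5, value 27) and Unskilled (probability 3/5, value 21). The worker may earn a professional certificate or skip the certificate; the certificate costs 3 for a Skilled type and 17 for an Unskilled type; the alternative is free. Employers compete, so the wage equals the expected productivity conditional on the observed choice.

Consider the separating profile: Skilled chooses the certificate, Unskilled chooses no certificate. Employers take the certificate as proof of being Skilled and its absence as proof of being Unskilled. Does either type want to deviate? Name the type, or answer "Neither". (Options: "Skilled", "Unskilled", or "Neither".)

The certificate pays 27; no certificate pays 21.
Skilled: assigned the certificate, nets 27 − 3 = 24; deviating to no certificate nets 21.
Unskilled: assigned no certificate, nets 21; deviating to the certificate nets 27 − 17 = 10.
Both types strictly prefer their assigned action; no profitable deviation.

Neither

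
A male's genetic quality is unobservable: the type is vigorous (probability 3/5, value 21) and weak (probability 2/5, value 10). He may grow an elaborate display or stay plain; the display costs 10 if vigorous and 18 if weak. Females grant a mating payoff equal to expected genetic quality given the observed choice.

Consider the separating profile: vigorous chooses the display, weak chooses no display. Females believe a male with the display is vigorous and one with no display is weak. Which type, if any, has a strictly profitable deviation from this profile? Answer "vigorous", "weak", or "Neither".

Neither

The display pays 21; no display pays 10.
vigorous: assigned the display, nets 21 − 10 = 11; deviating to no display nets 10.
weak: assigned no display, nets 10; deviating to the display nets 21 − 18 = 3.
Both types strictly prefer their assigned action; no profitable deviation.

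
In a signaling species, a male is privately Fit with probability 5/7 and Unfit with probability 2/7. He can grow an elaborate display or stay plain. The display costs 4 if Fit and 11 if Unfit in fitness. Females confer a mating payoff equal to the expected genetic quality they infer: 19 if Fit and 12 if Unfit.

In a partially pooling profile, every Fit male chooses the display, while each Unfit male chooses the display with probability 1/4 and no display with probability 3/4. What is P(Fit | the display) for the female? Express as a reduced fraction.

P(the display) = (5/7)·1 + (2/7)·(1/4) = 11/14.
By Bayes' rule, P(Fit | the display) = (5/7) / (11/14) = 10/11.

10/11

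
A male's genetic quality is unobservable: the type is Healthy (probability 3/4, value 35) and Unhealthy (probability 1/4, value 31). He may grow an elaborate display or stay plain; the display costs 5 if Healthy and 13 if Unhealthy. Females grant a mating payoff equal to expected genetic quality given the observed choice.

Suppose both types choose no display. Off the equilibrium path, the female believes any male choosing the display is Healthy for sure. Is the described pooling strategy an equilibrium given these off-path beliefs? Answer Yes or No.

On path, the female holds the prior and pays 3/4·35 + 1/4·31 = 34. Off path (the display), believing Healthy, it pays 35.
Healthy: no display nets 34; the display nets 35 − 5 = 30. Healthy stays.
Unhealthy: no display nets 34; the display nets 35 − 13 = 22. Unhealthy stays.
No type deviates, so pooling is sustained.

Yes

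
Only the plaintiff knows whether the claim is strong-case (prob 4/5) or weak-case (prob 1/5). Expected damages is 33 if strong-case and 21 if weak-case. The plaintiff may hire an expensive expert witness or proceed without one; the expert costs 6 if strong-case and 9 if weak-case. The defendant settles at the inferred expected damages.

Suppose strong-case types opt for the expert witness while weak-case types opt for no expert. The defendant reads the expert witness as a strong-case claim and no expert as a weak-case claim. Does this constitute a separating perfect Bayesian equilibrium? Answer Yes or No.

No

Under these beliefs, the expert witness earns settlement 33 and no expert earns settlement 21.
strong-case: the expert witness nets 33 − 6 = 27; no expert nets 21. strong-case prefers the expert witness.
weak-case: the expert witness nets 33 − 9 = 24; no expert nets 21. weak-case would deviate to the expert witness.
weak-case has a profitable deviation, so the profile is not an equilibrium.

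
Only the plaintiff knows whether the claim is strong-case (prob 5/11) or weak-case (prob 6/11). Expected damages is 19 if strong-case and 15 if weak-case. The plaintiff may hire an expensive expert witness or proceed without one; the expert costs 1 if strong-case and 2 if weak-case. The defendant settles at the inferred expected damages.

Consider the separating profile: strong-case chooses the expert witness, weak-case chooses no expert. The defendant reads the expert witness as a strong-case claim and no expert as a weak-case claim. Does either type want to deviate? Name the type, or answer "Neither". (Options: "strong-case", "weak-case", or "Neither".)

weak-case

The expert witness pays 19; no expert pays 15.
strong-case: assigned the expert witness, nets 19 − 1 = 18; deviating to no expert nets 15.
weak-case: assigned no expert, nets 15; deviating to the expert witness nets 19 − 2 = 17.
The weak-case type gains 2 by deviating.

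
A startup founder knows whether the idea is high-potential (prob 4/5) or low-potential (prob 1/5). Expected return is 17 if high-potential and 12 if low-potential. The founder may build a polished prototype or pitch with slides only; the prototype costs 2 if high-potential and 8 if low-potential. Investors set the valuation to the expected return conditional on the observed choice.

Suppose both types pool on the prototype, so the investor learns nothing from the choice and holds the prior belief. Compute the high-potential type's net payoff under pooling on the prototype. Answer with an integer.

14

Pooled valuation = 4/5·17 + 1/5·12 = 16.
high-potential pays cost 2 for the prototype, so net payoff = 16 − 2 = 14.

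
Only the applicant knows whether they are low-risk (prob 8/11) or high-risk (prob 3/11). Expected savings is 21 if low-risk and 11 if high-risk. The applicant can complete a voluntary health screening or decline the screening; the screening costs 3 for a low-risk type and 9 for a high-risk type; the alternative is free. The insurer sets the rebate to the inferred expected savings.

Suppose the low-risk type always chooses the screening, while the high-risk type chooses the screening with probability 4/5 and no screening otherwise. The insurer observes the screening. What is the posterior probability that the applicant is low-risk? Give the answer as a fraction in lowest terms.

P(the screening) = (8/11)·1 + (3/11)·(4/5) = 52/55.
By Bayes' rule, P(low-risk | the screening) = (8/11) / (52/55) = 10/13.

10/13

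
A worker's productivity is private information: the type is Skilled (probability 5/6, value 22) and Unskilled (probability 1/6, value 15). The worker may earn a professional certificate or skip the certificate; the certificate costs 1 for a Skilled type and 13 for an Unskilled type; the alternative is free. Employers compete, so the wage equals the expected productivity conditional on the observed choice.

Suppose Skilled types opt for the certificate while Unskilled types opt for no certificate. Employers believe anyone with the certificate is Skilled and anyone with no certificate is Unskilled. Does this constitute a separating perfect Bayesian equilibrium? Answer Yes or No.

Under these beliefs, the certificate earns wage 22 and no certificate earns wage 15.
Skilled: the certificate nets 22 − 1 = 21; no certificate nets 15. Skilled prefers the certificate.
Unskilled: the certificate nets 22 − 13 = 9; no certificate nets 15. Unskilled prefers no certificate.
Neither type deviates, so the separating profile is an equilibrium.

Yes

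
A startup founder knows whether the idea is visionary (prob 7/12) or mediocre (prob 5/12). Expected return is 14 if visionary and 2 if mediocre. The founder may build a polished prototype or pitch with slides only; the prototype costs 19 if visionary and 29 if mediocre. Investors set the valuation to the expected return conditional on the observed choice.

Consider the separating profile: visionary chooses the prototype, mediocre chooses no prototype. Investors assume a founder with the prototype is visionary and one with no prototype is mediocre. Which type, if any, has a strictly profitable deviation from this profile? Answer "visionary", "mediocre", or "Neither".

The prototype pays 14; no prototype pays 2.
visionary: assigned the prototype, nets 14 − 19 = -5; deviating to no prototype nets 2.
mediocre: assigned no prototype, nets 2; deviating to the prototype nets 14 − 29 = -15.
The visionary type gains 7 by deviating.

visionary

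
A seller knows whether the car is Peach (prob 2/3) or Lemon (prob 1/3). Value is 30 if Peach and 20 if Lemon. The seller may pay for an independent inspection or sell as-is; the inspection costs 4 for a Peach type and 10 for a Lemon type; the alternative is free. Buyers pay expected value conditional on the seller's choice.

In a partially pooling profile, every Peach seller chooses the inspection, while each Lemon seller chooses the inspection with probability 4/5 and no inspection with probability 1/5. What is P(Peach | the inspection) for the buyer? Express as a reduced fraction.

5/7

P(the inspection) = (2/3)·1 + (1/3)·(4/5) = 14/15.
By Bayes' rule, P(Peach | the inspection) = (2/3) / (14/15) = 5/7.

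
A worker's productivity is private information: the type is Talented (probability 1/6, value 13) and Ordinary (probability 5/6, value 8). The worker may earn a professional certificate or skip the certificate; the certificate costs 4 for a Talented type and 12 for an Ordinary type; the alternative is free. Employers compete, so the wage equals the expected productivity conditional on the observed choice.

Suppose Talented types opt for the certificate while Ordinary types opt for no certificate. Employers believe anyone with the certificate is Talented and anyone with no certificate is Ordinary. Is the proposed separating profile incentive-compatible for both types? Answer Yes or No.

Under these beliefs, the certificate earns wage 13 and no certificate earns wage 8.
Talented: the certificate nets 13 − 4 = 9; no certificate nets 8. Talented prefers the certificate.
Ordinary: the certificate nets 13 − 12 = 1; no certificate nets 8. Ordinary prefers no certificate.
Neither type deviates, so the separating profile is an equilibrium.

Yes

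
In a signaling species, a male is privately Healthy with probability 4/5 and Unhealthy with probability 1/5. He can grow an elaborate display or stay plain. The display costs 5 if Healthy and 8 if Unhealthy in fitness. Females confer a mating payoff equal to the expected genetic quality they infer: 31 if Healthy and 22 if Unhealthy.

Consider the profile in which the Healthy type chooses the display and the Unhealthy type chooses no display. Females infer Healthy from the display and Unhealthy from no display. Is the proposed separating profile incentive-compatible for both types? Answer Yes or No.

Under these beliefs, the display earns mating payoff 31 and no display earns mating payoff 22.
Healthy: the display nets 31 − 5 = 26; no display nets 22. Healthy prefers the display.
Unhealthy: the display nets 31 − 8 = 23; no display nets 22. Unhealthy would deviate to the display.
Unhealthy has a profitable deviation, so the profile is not an equilibrium.

No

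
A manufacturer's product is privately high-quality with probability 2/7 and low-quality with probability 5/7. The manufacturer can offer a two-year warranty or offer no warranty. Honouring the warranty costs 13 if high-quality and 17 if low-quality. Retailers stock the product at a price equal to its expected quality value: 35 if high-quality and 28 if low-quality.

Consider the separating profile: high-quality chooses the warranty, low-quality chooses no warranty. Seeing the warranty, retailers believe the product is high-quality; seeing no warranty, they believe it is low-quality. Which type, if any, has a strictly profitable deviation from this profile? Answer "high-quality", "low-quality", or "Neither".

The warranty pays 35; no warranty pays 28.
high-quality: assigned the warranty, nets 35 − 13 = 22; deviating to no warranty nets 28.
low-quality: assigned no warranty, nets 28; deviating to the warranty nets 35 − 17 = 18.
The high-quality type gains 6 by deviating.

high-quality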